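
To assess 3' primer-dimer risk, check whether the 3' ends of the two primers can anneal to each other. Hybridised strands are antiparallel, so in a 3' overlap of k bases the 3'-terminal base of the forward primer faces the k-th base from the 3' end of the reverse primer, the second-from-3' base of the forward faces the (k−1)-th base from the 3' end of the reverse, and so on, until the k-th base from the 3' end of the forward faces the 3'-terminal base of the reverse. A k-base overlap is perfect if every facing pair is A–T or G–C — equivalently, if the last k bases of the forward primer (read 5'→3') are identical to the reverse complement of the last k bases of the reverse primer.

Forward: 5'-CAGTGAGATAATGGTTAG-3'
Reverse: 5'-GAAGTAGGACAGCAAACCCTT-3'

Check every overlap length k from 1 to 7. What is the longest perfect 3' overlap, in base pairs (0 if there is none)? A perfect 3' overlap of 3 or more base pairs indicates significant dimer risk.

Last 7 bases (5'→3') — forward …TGGTTAG, reverse …AACCCTT.
Reverse complement of the reverse primer's last 7 bases: AAGGGTT; its first k bases are the reverse complement of the reverse primer's last k bases, so a perfect k-base overlap needs the forward primer's last k bases to equal them.
Comparing (forward last k vs required): k=1: G vs A ✗; k=2: AG vs AA ✗; k=3: TAG vs AAG ✗; k=4: TTAG vs AAGG ✗; k=5: GTTAG vs AAGGG ✗; k=6: GGTTAG vs AAGGGT ✗; k=7: TGGTTAG vs AAGGGTT ✗.
No overlap length from 1 to 7 is perfect, so the longest perfect 3' overlap is 0.

Longest perfect overlap: 0 complementary base pairs; below the dimer-risk threshold (threshold 3).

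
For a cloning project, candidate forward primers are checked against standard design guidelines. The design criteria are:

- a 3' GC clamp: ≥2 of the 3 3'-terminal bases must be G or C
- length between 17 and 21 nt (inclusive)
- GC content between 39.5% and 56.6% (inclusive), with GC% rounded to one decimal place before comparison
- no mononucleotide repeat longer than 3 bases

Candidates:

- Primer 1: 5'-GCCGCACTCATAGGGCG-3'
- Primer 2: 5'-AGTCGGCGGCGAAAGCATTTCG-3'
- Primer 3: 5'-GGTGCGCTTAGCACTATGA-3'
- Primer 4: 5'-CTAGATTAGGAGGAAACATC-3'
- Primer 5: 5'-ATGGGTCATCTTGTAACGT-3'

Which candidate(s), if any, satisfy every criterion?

Primer 5 only.

Primer 1 (17 nt, A=3 T=2 G=6 C=6): 3' end GCG has 3 G/C ✓; length 17 ✓; GC 12/17 = 70.6%, outside 39.5–56.6% ✗; longest run = 3 ✓ — fails.
Primer 2 (22 nt, A=5 T=4 G=8 C=5): 3' end TCG has 2 G/C ✓; length 22, outside 17–21 ✗; GC 13/22 = 59.1%, outside 39.5–56.6% ✗; longest run = 3 ✓ — fails.
Primer 3 (19 nt, A=4 T=5 G=6 C=4): 3' end TGA has 1 G/C, need ≥2 ✗; length 19 ✓; GC 10/19 = 52.6% ✓; longest run = 2 ✓ — fails.
Primer 4 (20 nt, A=8 T=4 G=5 C=3): 3' end ATC has 1 G/C, need ≥2 ✗; length 20 ✓; GC 8/20 = 40.0% ✓; longest run = 3 ✓ — fails.
Primer 5 (19 nt, A=4 T=7 G=5 C=3): 3' end CGT has 2 G/C ✓; length 19 ✓; GC 8/19 = 42.1% ✓; longest run = 3 ✓ — passes.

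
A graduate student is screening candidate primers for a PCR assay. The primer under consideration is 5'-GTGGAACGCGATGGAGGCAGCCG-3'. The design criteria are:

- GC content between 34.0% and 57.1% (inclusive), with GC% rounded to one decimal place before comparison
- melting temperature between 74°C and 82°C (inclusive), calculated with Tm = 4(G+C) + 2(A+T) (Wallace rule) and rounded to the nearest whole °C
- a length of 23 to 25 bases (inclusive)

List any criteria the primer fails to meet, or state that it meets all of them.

Base counts: A=5, T=2, G=11, C=5 (length 23).
GC content: GC 16/23 = 69.6%, outside 34.0–57.1% ✗
Tm: Tm = 2·7 + 4·16 = 78°C ✓
length: length 23 ✓

Fails: GC content.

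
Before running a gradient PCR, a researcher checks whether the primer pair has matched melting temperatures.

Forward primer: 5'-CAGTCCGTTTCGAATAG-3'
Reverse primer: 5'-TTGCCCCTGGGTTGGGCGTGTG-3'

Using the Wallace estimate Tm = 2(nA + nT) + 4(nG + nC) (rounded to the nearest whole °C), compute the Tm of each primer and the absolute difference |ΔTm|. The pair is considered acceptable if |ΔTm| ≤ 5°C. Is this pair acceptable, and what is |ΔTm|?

|ΔTm| = 24°C; the pair is not acceptable.

Forward: A=4 T=5 G=4 C=4 → Tm = 2·9 + 4·8 = 50°C.
Reverse: A=0 T=7 G=10 C=5 → Tm = 2·7 + 4·15 = 74°C.
|ΔTm| = |50 − 74| = 24°C, > 5°C.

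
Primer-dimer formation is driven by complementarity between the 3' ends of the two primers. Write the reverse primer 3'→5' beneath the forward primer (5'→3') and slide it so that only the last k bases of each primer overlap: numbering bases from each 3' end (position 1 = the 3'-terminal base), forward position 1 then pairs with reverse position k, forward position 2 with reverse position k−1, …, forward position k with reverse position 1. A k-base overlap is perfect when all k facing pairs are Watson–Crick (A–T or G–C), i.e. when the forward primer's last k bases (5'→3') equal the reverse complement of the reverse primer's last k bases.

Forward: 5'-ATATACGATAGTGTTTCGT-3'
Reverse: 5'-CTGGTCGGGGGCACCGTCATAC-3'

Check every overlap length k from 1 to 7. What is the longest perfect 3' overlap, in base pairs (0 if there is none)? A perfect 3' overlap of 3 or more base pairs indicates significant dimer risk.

Longest perfect overlap: 2 complementary base pairs; below the dimer-risk threshold (threshold 3).

Last 7 bases (5'→3') — forward …GTTTCGT, reverse …GTCATAC.
Reverse complement of the reverse primer's last 7 bases: GTATGAC; its first k bases are the reverse complement of the reverse primer's last k bases, so a perfect k-base overlap needs the forward primer's last k bases to equal them.
Comparing (forward last k vs required): k=1: T vs G ✗; k=2: GT vs GT ✓; k=3: CGT vs GTA ✗; k=4: TCGT vs GTAT ✗; k=5: TTCGT vs GTATG ✗; k=6: TTTCGT vs GTATGA ✗; k=7: GTTTCGT vs GTATGAC ✗.
Only k = 2 is perfect, so the longest perfect 3' overlap is 2.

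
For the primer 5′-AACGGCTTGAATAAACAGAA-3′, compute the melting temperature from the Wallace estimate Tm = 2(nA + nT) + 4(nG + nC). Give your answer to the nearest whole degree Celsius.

Base counts: A=10, T=3, G=4, C=3 (length 20).
Tm = 2·(10+3) + 4·(4+3) = 2·13 + 4·7 = 26 + 28 = 54°C.

54°C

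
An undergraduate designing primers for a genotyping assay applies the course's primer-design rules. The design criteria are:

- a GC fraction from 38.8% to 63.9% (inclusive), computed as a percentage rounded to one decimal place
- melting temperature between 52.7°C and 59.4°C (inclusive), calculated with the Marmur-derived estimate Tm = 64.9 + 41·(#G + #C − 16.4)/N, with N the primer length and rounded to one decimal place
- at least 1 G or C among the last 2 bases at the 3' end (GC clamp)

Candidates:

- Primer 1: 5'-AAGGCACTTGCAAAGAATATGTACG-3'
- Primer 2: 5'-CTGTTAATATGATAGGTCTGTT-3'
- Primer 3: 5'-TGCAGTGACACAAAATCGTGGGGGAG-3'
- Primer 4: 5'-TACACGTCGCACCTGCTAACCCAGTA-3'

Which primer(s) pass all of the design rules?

Primer 1 (25 nt, A=10 T=5 G=6 C=4): GC 10/25 = 40.0% ✓; Tm = 64.9 + 41·(10 − 16.4)/25 = 54.4°C ✓; 3' end CG has 2 G/C ✓ — passes.
Primer 2 (22 nt, A=5 T=10 G=5 C=2): GC 7/22 = 31.8%, outside 38.8–63.9% ✗; Tm = 64.9 + 41·(7 − 16.4)/22 = 47.4°C, outside 52.7–59.4°C ✗; 3' end TT has 0 G/C, need ≥1 ✗ — fails.
Primer 3 (26 nt, A=8 T=4 G=10 C=4): GC 14/26 = 53.8% ✓; Tm = 64.9 + 41·(14 − 16.4)/26 = 61.1°C, outside 52.7–59.4°C ✗; 3' end AG has 1 G/C ✓ — fails.
Primer 4 (26 nt, A=7 T=5 G=4 C=10): GC 14/26 = 53.8% ✓; Tm = 64.9 + 41·(14 − 16.4)/26 = 61.1°C, outside 52.7–59.4°C ✗; 3' end TA has 0 G/C, need ≥1 ✗ — fails.

Primer 1 only.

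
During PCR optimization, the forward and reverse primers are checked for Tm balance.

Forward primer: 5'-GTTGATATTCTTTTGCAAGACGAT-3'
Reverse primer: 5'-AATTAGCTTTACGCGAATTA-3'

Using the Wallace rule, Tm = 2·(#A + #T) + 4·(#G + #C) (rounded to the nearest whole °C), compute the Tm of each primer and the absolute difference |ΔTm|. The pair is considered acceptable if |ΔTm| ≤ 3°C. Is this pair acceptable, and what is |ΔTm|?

Forward: A=6 T=10 G=5 C=3 → Tm = 2·16 + 4·8 = 64°C.
Reverse: A=7 T=7 G=3 C=3 → Tm = 2·14 + 4·6 = 52°C.
|ΔTm| = |64 − 52| = 12°C, > 3°C.

|ΔTm| = 12°C; the pair is not acceptable.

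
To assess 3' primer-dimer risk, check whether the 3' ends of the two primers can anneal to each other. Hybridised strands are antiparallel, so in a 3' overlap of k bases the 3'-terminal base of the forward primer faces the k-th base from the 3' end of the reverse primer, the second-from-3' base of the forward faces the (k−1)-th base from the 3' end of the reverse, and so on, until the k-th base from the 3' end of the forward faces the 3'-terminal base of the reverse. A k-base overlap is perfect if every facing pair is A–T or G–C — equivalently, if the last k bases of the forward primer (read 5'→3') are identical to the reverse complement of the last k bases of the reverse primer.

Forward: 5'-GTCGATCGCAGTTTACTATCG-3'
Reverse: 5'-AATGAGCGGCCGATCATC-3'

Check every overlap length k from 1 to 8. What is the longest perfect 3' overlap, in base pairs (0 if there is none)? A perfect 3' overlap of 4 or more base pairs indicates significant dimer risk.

Longest perfect overlap: 1 complementary base pair; below the dimer-risk threshold (threshold 4).

Last 8 bases (5'→3') — forward …TACTATCG, reverse …CGATCATC.
Reverse complement of the reverse primer's last 8 bases: GATGATCG; its first k bases are the reverse complement of the reverse primer's last k bases, so a perfect k-base overlap needs the forward primer's last k bases to equal them.
Comparing (forward last k vs required): k=1: G vs G ✓; k=2: CG vs GA ✗; k=3: TCG vs GAT ✗; k=4: ATCG vs GATG ✗; k=5: TATCG vs GATGA ✗; k=6: CTATCG vs GATGAT ✗; k=7: ACTATCG vs GATGATC ✗; k=8: TACTATCG vs GATGATCG ✗.
Only k = 1 is perfect, so the longest perfect 3' overlap is 1.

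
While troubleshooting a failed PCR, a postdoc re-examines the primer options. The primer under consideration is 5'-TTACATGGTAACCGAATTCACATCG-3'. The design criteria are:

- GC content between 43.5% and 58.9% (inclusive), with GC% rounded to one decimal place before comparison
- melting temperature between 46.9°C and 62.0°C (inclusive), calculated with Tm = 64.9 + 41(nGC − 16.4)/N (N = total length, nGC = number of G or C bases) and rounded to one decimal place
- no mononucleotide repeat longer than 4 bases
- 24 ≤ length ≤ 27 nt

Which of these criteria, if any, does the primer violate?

Fails: GC content.

Base counts: A=8, T=7, G=4, C=6 (length 25).
GC content: GC 10/25 = 40.0%, outside 43.5–58.9% ✗
Tm: Tm = 64.9 + 41·(10 − 16.4)/25 = 54.4°C ✓
homopolymer run: longest run = 2 ✓
length: length 25 ✓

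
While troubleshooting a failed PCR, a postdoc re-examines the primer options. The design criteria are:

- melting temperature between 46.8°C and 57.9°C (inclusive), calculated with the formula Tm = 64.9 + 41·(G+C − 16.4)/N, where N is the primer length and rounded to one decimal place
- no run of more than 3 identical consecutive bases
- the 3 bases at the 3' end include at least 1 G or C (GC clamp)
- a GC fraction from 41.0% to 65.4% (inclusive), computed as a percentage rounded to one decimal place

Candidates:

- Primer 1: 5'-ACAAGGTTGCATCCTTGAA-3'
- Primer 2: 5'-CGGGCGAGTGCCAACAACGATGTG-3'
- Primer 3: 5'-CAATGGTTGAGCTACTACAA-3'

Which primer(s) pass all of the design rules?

Primer 1 (19 nt, A=6 T=5 G=4 C=4): Tm = 64.9 + 41·(8 − 16.4)/19 = 46.8°C ✓; longest run = 2 ✓; 3' end GAA has 1 G/C ✓; GC 8/19 = 42.1% ✓ — passes.
Primer 2 (24 nt, A=6 T=3 G=9 C=6): Tm = 64.9 + 41·(15 − 16.4)/24 = 62.5°C, outside 46.8–57.9°C ✗; longest run = 3 ✓; 3' end GTG has 2 G/C ✓; GC 15/24 = 62.5% ✓ — fails.
Primer 3 (20 nt, A=7 T=5 G=4 C=4): Tm = 64.9 + 41·(8 − 16.4)/20 = 47.7°C ✓; longest run = 2 ✓; 3' end CAA has 1 G/C ✓; GC 8/20 = 40.0%, outside 41.0–65.4% ✗ — fails.

Primer 1 only.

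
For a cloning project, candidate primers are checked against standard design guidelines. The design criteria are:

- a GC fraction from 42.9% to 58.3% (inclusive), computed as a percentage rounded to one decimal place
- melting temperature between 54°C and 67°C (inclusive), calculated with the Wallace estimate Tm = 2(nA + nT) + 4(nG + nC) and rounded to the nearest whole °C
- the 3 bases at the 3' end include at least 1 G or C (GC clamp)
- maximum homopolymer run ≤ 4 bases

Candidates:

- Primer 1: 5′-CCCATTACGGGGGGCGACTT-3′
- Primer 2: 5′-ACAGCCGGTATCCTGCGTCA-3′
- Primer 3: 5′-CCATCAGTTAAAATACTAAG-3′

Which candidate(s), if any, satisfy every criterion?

None of the candidates satisfy all criteria.

Primer 1 (20 nt, A=3 T=4 G=7 C=6): GC 13/20 = 65.0%, outside 42.9–58.3% ✗; Tm = 2·7 + 4·13 = 66°C ✓; 3' end CTT has 1 G/C ✓; longest run = 6, exceeds 4 ✗ — fails.
Primer 2 (20 nt, A=4 T=4 G=5 C=7): GC 12/20 = 60.0%, outside 42.9–58.3% ✗; Tm = 2·8 + 4·12 = 64°C ✓; 3' end TCA has 1 G/C ✓; longest run = 2 ✓ — fails.
Primer 3 (20 nt, A=9 T=5 G=2 C=4): GC 6/20 = 30.0%, outside 42.9–58.3% ✗; Tm = 2·14 + 4·6 = 52°C, outside 54–67°C ✗; 3' end AAG has 1 G/C ✓; longest run = 4 ✓ — fails.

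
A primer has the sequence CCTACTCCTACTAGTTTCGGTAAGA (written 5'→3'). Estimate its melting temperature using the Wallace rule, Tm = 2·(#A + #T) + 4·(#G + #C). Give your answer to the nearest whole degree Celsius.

Base counts: A=6, T=8, G=4, C=7 (length 25).
Tm = 2·(6+8) + 4·(4+7) = 2·14 + 4·11 = 28 + 44 = 72°C.

72°C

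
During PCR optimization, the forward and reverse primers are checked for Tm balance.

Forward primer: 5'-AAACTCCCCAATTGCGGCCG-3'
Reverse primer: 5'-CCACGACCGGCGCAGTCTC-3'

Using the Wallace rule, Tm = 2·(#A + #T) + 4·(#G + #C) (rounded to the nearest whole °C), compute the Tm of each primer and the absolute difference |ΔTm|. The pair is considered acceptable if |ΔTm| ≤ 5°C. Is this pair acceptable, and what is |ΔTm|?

|ΔTm| = 2°C; the pair is acceptable.

Forward: A=5 T=3 G=4 C=8 → Tm = 2·8 + 4·12 = 64°C.
Reverse: A=3 T=2 G=5 C=9 → Tm = 2·5 + 4·14 = 66°C.
|ΔTm| = |64 − 66| = 2°C, ≤ 5°C.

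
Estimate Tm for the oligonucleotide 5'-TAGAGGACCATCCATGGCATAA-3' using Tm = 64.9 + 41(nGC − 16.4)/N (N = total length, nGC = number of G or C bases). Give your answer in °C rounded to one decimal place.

53.0°C

Base counts: A=8, T=4, G=5, C=5; G+C = 10, N = 22.
Tm = 64.9 + 41·(10 − 16.4)/22 = 64.9 + -262.40/22 = 53.0°C.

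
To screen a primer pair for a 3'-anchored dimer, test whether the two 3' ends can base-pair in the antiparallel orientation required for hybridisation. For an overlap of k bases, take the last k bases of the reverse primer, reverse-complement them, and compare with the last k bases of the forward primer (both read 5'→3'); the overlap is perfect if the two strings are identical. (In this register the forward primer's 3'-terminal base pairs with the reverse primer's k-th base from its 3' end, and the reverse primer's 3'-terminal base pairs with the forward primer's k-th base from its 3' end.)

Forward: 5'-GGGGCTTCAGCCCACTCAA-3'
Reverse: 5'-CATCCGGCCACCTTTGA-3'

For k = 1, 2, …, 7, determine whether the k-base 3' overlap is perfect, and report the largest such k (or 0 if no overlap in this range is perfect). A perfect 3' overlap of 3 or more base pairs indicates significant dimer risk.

Last 7 bases (5'→3') — forward …CACTCAA, reverse …CCTTTGA.
Reverse complement of the reverse primer's last 7 bases: TCAAAGG; its first k bases are the reverse complement of the reverse primer's last k bases, so a perfect k-base overlap needs the forward primer's last k bases to equal them.
Comparing (forward last k vs required): k=1: A vs T ✗; k=2: AA vs TC ✗; k=3: CAA vs TCA ✗; k=4: TCAA vs TCAA ✓; k=5: CTCAA vs TCAAA ✗; k=6: ACTCAA vs TCAAAG ✗; k=7: CACTCAA vs TCAAAGG ✗.
Only k = 4 is perfect, so the longest perfect 3' overlap is 4.

Longest perfect overlap: 4 complementary base pairs; significant dimer risk (threshold 3).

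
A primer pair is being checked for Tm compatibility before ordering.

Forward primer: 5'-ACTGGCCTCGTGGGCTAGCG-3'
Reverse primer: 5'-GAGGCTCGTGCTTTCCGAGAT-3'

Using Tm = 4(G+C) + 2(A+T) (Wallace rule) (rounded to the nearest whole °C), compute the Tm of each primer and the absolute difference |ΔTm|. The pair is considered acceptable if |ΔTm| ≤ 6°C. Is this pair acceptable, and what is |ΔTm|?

Forward: A=2 T=4 G=8 C=6 → Tm = 2·6 + 4·14 = 68°C.
Reverse: A=3 T=6 G=7 C=5 → Tm = 2·9 + 4·12 = 66°C.
|ΔTm| = |68 − 66| = 2°C, ≤ 6°C.

|ΔTm| = 2°C; the pair is acceptable.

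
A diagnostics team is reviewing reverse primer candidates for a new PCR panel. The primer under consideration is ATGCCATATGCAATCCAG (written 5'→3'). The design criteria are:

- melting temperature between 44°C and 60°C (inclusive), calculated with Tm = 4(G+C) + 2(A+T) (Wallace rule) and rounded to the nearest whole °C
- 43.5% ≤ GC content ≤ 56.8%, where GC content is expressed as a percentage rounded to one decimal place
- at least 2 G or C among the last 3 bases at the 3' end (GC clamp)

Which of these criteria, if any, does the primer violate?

Meets all criteria.

Base counts: A=6, T=4, G=3, C=5 (length 18).
Tm: Tm = 2·10 + 4·8 = 52°C ✓
GC content: GC 8/18 = 44.4% ✓
GC clamp: 3' end CAG has 2 G/C ✓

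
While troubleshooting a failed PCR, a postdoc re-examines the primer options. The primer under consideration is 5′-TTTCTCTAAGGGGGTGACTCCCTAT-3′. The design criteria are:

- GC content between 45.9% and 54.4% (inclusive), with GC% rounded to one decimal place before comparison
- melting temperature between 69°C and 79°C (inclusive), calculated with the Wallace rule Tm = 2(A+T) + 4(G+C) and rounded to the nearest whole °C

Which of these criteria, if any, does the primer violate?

Base counts: A=4, T=9, G=6, C=6 (length 25).
GC content: GC 12/25 = 48.0% ✓
Tm: Tm = 2·13 + 4·12 = 74°C ✓

Meets all criteria.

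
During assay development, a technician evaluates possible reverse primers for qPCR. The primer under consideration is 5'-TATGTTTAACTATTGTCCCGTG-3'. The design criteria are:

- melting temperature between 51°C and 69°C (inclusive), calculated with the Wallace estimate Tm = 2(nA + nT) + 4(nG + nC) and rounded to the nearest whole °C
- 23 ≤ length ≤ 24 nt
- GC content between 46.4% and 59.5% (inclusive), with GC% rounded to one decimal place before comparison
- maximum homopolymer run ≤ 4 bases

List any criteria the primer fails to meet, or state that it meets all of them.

Base counts: A=4, T=10, G=4, C=4 (length 22).
Tm: Tm = 2·14 + 4·8 = 60°C ✓
length: length 22, outside 23–24 ✗
GC content: GC 8/22 = 36.4%, outside 46.4–59.5% ✗
homopolymer run: longest run = 3 ✓

Fails: length, GC content.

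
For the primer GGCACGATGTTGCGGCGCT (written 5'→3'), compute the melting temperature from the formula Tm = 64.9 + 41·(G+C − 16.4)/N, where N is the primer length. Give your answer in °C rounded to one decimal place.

Base counts: A=2, T=4, G=8, C=5; G+C = 13, N = 19.
Tm = 64.9 + 41·(13 − 16.4)/19 = 64.9 + -139.40/19 = 57.6°C.

57.6°C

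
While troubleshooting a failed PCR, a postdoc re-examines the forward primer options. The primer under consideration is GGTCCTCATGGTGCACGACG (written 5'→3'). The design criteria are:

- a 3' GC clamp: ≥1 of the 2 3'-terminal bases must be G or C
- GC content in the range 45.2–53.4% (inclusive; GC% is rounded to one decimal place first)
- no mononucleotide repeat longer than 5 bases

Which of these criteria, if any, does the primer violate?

Base counts: A=3, T=4, G=7, C=6 (length 20).
GC clamp: 3' end CG has 2 G/C ✓
GC content: GC 13/20 = 65.0%, outside 45.2–53.4% ✗
homopolymer run: longest run = 2 ✓

Fails: GC content.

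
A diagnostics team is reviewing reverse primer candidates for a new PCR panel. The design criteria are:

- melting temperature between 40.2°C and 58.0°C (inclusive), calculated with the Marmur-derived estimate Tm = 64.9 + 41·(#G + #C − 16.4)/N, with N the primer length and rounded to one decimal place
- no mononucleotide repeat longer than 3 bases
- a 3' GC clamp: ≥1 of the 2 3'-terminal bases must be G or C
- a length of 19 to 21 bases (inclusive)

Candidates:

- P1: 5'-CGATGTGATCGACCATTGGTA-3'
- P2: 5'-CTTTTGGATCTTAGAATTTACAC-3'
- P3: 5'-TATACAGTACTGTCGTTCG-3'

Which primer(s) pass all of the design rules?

P3 only.

P1 (21 nt, A=5 T=6 G=6 C=4): Tm = 64.9 + 41·(10 − 16.4)/21 = 52.4°C ✓; longest run = 2 ✓; 3' end TA has 0 G/C, need ≥1 ✗; length 21 ✓ — fails.
P2 (23 nt, A=6 T=10 G=3 C=4): Tm = 64.9 + 41·(7 − 16.4)/23 = 48.1°C ✓; longest run = 4, exceeds 3 ✗; 3' end AC has 1 G/C ✓; length 23, outside 19–21 ✗ — fails.
P3 (19 nt, A=4 T=7 G=4 C=4): Tm = 64.9 + 41·(8 − 16.4)/19 = 46.8°C ✓; longest run = 2 ✓; 3' end CG has 2 G/C ✓; length 19 ✓ — passes.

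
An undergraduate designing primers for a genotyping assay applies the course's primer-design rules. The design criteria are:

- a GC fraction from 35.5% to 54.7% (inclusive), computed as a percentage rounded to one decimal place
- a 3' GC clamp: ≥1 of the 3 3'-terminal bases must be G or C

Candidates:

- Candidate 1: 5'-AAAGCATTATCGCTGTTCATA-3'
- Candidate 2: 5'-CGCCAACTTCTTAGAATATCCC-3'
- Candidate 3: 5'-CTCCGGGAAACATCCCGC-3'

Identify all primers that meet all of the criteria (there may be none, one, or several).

Candidate 2 only.

Candidate 1 (21 nt, A=7 T=7 G=3 C=4): GC 7/21 = 33.3%, outside 35.5–54.7% ✗; 3' end ATA has 0 G/C, need ≥1 ✗ — fails.
Candidate 2 (22 nt, A=6 T=6 G=2 C=8): GC 10/22 = 45.5% ✓; 3' end CCC has 3 G/C ✓ — passes.
Candidate 3 (18 nt, A=4 T=2 G=4 C=8): GC 12/18 = 66.7%, outside 35.5–54.7% ✗; 3' end CGC has 3 G/C ✓ — fails.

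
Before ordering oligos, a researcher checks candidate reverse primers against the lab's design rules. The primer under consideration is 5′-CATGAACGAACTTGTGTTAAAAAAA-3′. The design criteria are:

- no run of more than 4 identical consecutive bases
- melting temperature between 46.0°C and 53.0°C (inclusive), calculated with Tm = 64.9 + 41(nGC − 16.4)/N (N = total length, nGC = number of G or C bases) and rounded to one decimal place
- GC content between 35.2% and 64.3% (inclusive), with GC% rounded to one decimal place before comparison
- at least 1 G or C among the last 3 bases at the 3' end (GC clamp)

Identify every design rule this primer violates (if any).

Fails: homopolymer run, GC content, GC clamp.

Base counts: A=12, T=6, G=4, C=3 (length 25).
homopolymer run: longest run = 7, exceeds 4 ✗
Tm: Tm = 64.9 + 41·(7 − 16.4)/25 = 49.5°C ✓
GC content: GC 7/25 = 28.0%, outside 35.2–64.3% ✗
GC clamp: 3' end AAA has 0 G/C, need ≥1 ✗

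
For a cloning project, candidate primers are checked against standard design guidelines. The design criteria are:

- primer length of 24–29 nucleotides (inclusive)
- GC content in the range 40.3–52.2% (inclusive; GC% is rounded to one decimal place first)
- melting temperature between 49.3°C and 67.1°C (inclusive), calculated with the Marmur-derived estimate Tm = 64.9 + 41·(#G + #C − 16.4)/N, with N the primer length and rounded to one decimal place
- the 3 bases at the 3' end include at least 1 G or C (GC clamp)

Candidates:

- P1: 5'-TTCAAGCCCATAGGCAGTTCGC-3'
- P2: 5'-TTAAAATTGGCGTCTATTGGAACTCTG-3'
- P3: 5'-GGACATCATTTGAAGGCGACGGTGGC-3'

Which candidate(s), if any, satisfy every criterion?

P1 (22 nt, A=5 T=5 G=5 C=7): length 22, outside 24–29 ✗; GC 12/22 = 54.5%, outside 40.3–52.2% ✗; Tm = 64.9 + 41·(12 − 16.4)/22 = 56.7°C ✓; 3' end CGC has 3 G/C ✓ — fails.
P2 (27 nt, A=7 T=10 G=6 C=4): length 27 ✓; GC 10/27 = 37.0%, outside 40.3–52.2% ✗; Tm = 64.9 + 41·(10 − 16.4)/27 = 55.2°C ✓; 3' end CTG has 2 G/C ✓ — fails.
P3 (26 nt, A=6 T=5 G=10 C=5): length 26 ✓; GC 15/26 = 57.7%, outside 40.3–52.2% ✗; Tm = 64.9 + 41·(15 − 16.4)/26 = 62.7°C ✓; 3' end GGC has 3 G/C ✓ — fails.

None of the candidates satisfy all criteria.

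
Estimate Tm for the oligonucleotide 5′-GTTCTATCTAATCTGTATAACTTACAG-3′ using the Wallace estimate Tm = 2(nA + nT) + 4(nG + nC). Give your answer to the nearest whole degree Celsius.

70°C

Base counts: A=8, T=11, G=3, C=5 (length 27).
Tm = 2·(8+11) + 4·(3+5) = 2·19 + 4·8 = 38 + 32 = 70°C.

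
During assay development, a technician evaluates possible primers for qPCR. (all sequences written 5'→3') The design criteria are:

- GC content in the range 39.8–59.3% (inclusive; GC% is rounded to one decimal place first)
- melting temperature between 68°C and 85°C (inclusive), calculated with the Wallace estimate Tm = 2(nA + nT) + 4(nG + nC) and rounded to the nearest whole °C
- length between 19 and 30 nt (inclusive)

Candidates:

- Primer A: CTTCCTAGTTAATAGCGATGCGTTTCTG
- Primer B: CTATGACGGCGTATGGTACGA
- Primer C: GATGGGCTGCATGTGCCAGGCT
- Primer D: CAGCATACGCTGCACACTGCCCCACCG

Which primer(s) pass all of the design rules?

Primer A only.

Primer A (28 nt, A=5 T=11 G=6 C=6): GC 12/28 = 42.9% ✓; Tm = 2·16 + 4·12 = 80°C ✓; length 28 ✓ — passes.
Primer B (21 nt, A=5 T=5 G=7 C=4): GC 11/21 = 52.4% ✓; Tm = 2·10 + 4·11 = 64°C, outside 68–85°C ✗; length 21 ✓ — fails.
Primer C (22 nt, A=3 T=5 G=9 C=5): GC 14/22 = 63.6%, outside 39.8–59.3% ✗; Tm = 2·8 + 4·14 = 72°C ✓; length 22 ✓ — fails.
Primer D (27 nt, A=6 T=3 G=5 C=13): GC 18/27 = 66.7%, outside 39.8–59.3% ✗; Tm = 2·9 + 4·18 = 90°C, outside 68–85°C ✗; length 27 ✓ — fails.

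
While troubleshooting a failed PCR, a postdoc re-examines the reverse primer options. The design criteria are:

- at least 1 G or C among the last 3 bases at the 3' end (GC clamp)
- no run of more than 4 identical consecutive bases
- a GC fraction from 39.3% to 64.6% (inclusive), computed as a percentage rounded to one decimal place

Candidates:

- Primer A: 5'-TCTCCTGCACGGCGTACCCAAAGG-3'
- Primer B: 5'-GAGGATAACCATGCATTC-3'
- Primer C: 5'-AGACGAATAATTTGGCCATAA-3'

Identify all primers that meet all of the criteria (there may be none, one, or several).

Primer A (24 nt, A=5 T=4 G=6 C=9): 3' end AGG has 2 G/C ✓; longest run = 3 ✓; GC 15/24 = 62.5% ✓ — passes.
Primer B (18 nt, A=6 T=4 G=4 C=4): 3' end TTC has 1 G/C ✓; longest run = 2 ✓; GC 8/18 = 44.4% ✓ — passes.
Primer C (21 nt, A=9 T=5 G=4 C=3): 3' end TAA has 0 G/C, need ≥1 ✗; longest run = 3 ✓; GC 7/21 = 33.3%, outside 39.3–64.6% ✗ — fails.

Primer A and Primer B.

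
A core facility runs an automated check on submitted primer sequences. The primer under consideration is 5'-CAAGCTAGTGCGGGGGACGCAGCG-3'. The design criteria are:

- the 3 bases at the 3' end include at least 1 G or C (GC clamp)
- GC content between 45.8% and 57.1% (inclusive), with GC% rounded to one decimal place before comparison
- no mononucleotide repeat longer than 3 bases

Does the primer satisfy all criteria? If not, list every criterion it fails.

Base counts: A=5, T=2, G=11, C=6 (length 24).
GC clamp: 3' end GCG has 3 G/C ✓
GC content: GC 17/24 = 70.8%, outside 45.8–57.1% ✗
homopolymer run: longest run = 5, exceeds 3 ✗

Fails: GC content, homopolymer run.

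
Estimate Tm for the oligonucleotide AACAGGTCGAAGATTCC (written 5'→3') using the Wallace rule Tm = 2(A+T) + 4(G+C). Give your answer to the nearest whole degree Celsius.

Base counts: A=6, T=3, G=4, C=4 (length 17).
Tm = 2·(6+3) + 4·(4+4) = 2·9 + 4·8 = 18 + 32 = 50°C.

50°C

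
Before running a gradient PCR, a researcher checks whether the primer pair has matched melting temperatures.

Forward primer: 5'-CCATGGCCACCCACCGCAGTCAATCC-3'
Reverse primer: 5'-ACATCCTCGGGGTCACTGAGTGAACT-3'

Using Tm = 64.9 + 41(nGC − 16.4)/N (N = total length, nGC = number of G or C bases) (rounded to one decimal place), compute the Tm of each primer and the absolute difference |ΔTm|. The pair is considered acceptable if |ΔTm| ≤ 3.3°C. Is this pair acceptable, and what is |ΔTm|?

Forward: G+C = 17, N = 26 → Tm = 64.9 + 41·(17 − 16.4)/26 = 65.8°C.
Reverse: G+C = 14, N = 26 → Tm = 64.9 + 41·(14 − 16.4)/26 = 61.1°C.
|ΔTm| = |65.8 − 61.1| = 4.7°C, > 3.3°C.

|ΔTm| = 4.7°C; the pair is not acceptable.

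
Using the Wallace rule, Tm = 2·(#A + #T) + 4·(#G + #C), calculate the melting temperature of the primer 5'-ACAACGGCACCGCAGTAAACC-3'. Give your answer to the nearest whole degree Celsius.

66°C

Base counts: A=8, T=1, G=4, C=8 (length 21).
Tm = 2·(8+1) + 4·(4+8) = 2·9 + 4·12 = 18 + 48 = 66°C.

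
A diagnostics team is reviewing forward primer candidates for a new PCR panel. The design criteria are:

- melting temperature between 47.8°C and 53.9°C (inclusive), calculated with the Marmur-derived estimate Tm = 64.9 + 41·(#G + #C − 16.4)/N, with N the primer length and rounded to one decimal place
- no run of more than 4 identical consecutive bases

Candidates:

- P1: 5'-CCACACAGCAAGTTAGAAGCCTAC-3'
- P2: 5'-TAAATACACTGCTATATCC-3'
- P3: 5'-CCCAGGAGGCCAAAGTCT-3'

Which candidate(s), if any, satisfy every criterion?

P3 only.

P1 (24 nt, A=9 T=3 G=4 C=8): Tm = 64.9 + 41·(12 − 16.4)/24 = 57.4°C, outside 47.8–53.9°C ✗; longest run = 2 ✓ — fails.
P2 (19 nt, A=7 T=6 G=1 C=5): Tm = 64.9 + 41·(6 − 16.4)/19 = 42.5°C, outside 47.8–53.9°C ✗; longest run = 3 ✓ — fails.
P3 (18 nt, A=5 T=2 G=5 C=6): Tm = 64.9 + 41·(11 − 16.4)/18 = 52.6°C ✓; longest run = 3 ✓ — passes.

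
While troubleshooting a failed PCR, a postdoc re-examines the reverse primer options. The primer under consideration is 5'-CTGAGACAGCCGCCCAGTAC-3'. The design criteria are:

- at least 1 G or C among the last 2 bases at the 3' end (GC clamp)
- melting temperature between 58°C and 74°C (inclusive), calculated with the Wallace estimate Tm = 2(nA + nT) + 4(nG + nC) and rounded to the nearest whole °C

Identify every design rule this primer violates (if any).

Meets all criteria.

Base counts: A=5, T=2, G=5, C=8 (length 20).
GC clamp: 3' end AC has 1 G/C ✓
Tm: Tm = 2·7 + 4·13 = 66°C ✓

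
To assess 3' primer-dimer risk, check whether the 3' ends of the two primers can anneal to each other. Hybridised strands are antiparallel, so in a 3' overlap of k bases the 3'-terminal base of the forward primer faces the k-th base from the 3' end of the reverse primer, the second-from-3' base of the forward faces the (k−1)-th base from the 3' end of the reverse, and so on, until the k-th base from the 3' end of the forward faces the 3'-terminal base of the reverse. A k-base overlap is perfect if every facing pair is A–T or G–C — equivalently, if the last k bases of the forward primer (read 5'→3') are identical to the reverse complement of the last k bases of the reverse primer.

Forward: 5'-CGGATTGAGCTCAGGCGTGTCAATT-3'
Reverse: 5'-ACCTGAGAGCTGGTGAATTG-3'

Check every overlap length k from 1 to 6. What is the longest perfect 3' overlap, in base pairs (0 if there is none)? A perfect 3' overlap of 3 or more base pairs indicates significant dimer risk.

Longest perfect overlap: 5 complementary base pairs; significant dimer risk (threshold 3).

Last 6 bases (5'→3') — forward …TCAATT, reverse …GAATTG.
Reverse complement of the reverse primer's last 6 bases: CAATTC; its first k bases are the reverse complement of the reverse primer's last k bases, so a perfect k-base overlap needs the forward primer's last k bases to equal them.
Comparing (forward last k vs required): k=1: T vs C ✗; k=2: TT vs CA ✗; k=3: ATT vs CAA ✗; k=4: AATT vs CAAT ✗; k=5: CAATT vs CAATT ✓; k=6: TCAATT vs CAATTC ✗.
Only k = 5 is perfect, so the longest perfect 3' overlap is 5.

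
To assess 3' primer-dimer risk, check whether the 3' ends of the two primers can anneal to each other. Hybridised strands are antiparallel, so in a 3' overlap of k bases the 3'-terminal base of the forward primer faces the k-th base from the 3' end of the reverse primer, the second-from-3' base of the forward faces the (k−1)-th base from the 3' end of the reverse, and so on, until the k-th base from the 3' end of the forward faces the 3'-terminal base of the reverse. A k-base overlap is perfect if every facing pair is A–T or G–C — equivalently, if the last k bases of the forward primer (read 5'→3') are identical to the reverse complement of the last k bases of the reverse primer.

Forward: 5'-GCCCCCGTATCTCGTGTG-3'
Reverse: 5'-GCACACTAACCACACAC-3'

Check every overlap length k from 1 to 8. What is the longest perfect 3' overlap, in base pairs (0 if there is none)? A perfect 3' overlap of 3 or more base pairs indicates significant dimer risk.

Longest perfect overlap: 5 complementary base pairs; significant dimer risk (threshold 3).

Last 8 bases (5'→3') — forward …CTCGTGTG, reverse …CCACACAC.
Reverse complement of the reverse primer's last 8 bases: GTGTGTGG; its first k bases are the reverse complement of the reverse primer's last k bases, so a perfect k-base overlap needs the forward primer's last k bases to equal them.
Comparing (forward last k vs required): k=1: G vs G ✓; k=2: TG vs GT ✗; k=3: GTG vs GTG ✓; k=4: TGTG vs GTGT ✗; k=5: GTGTG vs GTGTG ✓; k=6: CGTGTG vs GTGTGT ✗; k=7: TCGTGTG vs GTGTGTG ✗; k=8: CTCGTGTG vs GTGTGTGG ✗.
Perfect overlaps at k = 1, 3, 5; the largest is 5.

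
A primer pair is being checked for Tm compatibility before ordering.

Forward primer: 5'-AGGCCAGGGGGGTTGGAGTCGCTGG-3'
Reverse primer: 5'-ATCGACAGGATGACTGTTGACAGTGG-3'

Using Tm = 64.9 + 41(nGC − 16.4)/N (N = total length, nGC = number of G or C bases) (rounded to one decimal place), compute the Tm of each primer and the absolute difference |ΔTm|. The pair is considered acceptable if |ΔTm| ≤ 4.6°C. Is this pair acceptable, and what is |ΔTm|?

Forward: G+C = 18, N = 25 → Tm = 64.9 + 41·(18 − 16.4)/25 = 67.5°C.
Reverse: G+C = 13, N = 26 → Tm = 64.9 + 41·(13 − 16.4)/26 = 59.5°C.
|ΔTm| = |67.5 − 59.5| = 8.0°C, > 4.6°C.

|ΔTm| = 8.0°C; the pair is not acceptable.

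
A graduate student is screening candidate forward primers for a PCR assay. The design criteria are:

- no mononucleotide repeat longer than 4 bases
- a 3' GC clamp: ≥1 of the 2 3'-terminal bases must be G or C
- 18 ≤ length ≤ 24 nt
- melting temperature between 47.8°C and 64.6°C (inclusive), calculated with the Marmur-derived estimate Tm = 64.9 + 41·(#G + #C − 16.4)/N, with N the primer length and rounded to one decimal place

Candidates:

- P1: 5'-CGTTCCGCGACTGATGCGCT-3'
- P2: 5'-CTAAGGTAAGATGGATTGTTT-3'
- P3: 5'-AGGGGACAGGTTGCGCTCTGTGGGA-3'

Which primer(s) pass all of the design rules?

P1 (20 nt, A=2 T=5 G=6 C=7): longest run = 2 ✓; 3' end CT has 1 G/C ✓; length 20 ✓; Tm = 64.9 + 41·(13 − 16.4)/20 = 57.9°C ✓ — passes.
P2 (21 nt, A=6 T=8 G=6 C=1): longest run = 3 ✓; 3' end TT has 0 G/C, need ≥1 ✗; length 21 ✓; Tm = 64.9 + 41·(7 − 16.4)/21 = 46.5°C, outside 47.8–64.6°C ✗ — fails.
P3 (25 nt, A=4 T=5 G=12 C=4): longest run = 4 ✓; 3' end GA has 1 G/C ✓; length 25, outside 18–24 ✗; Tm = 64.9 + 41·(16 − 16.4)/25 = 64.2°C ✓ — fails.

P1 only.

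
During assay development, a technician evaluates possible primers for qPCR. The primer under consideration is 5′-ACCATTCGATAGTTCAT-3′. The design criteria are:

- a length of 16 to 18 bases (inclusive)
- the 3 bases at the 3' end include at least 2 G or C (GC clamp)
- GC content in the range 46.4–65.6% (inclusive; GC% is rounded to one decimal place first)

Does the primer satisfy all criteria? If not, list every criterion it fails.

Base counts: A=5, T=6, G=2, C=4 (length 17).
length: length 17 ✓
GC clamp: 3' end CAT has 1 G/C, need ≥2 ✗
GC content: GC 6/17 = 35.3%, outside 46.4–65.6% ✗

Fails: GC clamp, GC content.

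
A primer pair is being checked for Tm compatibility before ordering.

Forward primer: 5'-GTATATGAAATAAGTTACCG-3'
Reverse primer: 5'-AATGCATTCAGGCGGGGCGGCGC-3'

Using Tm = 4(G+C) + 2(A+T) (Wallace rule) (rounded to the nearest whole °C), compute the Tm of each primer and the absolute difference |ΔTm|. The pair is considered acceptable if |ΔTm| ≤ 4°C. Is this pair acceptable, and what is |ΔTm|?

|ΔTm| = 26°C; the pair is not acceptable.

Forward: A=8 T=6 G=4 C=2 → Tm = 2·14 + 4·6 = 52°C.
Reverse: A=4 T=3 G=10 C=6 → Tm = 2·7 + 4·16 = 78°C.
|ΔTm| = |52 − 78| = 26°C, > 4°C.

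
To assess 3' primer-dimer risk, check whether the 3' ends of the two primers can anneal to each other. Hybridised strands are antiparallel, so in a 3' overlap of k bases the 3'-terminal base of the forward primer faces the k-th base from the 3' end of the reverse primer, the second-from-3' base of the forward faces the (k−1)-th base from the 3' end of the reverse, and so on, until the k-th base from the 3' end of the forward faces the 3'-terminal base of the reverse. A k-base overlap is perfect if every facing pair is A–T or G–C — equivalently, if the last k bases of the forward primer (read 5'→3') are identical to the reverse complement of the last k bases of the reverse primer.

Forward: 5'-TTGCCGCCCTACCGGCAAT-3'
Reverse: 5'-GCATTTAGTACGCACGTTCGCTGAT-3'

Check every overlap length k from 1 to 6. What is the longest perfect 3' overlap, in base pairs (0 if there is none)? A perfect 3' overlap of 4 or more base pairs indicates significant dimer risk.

Longest perfect overlap: 2 complementary base pairs; below the dimer-risk threshold (threshold 4).

Last 6 bases (5'→3') — forward …GGCAAT, reverse …GCTGAT.
Reverse complement of the reverse primer's last 6 bases: ATCAGC; its first k bases are the reverse complement of the reverse primer's last k bases, so a perfect k-base overlap needs the forward primer's last k bases to equal them.
Comparing (forward last k vs required): k=1: T vs A ✗; k=2: AT vs AT ✓; k=3: AAT vs ATC ✗; k=4: CAAT vs ATCA ✗; k=5: GCAAT vs ATCAG ✗; k=6: GGCAAT vs ATCAGC ✗.
Only k = 2 is perfect, so the longest perfect 3' overlap is 2.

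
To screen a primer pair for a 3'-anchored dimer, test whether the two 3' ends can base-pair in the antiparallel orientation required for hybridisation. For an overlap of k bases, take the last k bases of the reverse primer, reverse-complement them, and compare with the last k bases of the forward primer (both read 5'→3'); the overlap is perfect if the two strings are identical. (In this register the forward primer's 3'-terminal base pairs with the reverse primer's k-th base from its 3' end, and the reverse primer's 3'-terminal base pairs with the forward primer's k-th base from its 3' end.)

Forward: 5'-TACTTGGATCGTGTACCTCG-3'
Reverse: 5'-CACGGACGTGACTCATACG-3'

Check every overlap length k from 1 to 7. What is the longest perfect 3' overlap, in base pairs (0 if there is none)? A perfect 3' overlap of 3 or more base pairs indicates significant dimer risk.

Last 7 bases (5'→3') — forward …TACCTCG, reverse …TCATACG.
Reverse complement of the reverse primer's last 7 bases: CGTATGA; its first k bases are the reverse complement of the reverse primer's last k bases, so a perfect k-base overlap needs the forward primer's last k bases to equal them.
Comparing (forward last k vs required): k=1: G vs C ✗; k=2: CG vs CG ✓; k=3: TCG vs CGT ✗; k=4: CTCG vs CGTA ✗; k=5: CCTCG vs CGTAT ✗; k=6: ACCTCG vs CGTATG ✗; k=7: TACCTCG vs CGTATGA ✗.
Only k = 2 is perfect, so the longest perfect 3' overlap is 2.

Longest perfect overlap: 2 complementary base pairs; below the dimer-risk threshold (threshold 3).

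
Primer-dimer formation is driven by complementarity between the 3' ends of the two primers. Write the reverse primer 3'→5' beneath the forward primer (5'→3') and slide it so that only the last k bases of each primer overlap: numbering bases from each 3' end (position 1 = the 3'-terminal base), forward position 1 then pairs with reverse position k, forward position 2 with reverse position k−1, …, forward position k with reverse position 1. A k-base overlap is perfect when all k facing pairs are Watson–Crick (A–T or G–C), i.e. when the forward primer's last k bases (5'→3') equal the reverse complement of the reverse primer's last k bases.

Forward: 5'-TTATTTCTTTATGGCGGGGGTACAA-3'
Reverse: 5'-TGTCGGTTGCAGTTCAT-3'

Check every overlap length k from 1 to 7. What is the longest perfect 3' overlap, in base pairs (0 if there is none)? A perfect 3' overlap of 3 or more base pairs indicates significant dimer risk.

Last 7 bases (5'→3') — forward …GGTACAA, reverse …AGTTCAT.
Reverse complement of the reverse primer's last 7 bases: ATGAACT; its first k bases are the reverse complement of the reverse primer's last k bases, so a perfect k-base overlap needs the forward primer's last k bases to equal them.
Comparing (forward last k vs required): k=1: A vs A ✓; k=2: AA vs AT ✗; k=3: CAA vs ATG ✗; k=4: ACAA vs ATGA ✗; k=5: TACAA vs ATGAA ✗; k=6: GTACAA vs ATGAAC ✗; k=7: GGTACAA vs ATGAACT ✗.
Only k = 1 is perfect, so the longest perfect 3' overlap is 1.

Longest perfect overlap: 1 complementary base pair; below the dimer-risk threshold (threshold 3).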